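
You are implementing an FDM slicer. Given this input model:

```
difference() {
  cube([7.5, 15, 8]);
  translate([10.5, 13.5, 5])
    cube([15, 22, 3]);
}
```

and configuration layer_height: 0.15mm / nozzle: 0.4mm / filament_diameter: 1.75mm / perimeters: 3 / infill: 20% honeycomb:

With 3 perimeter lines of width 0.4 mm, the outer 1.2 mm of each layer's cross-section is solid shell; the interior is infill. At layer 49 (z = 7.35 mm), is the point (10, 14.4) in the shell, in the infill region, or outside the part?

At z = 7.35 mm: the cube is present — its section is the full 7.5×15 rectangle; the cube at (10.5, 13.5) (footprint 15×22) is included at this height; After the difference (first − rest): starting from the 7.5×15 cube, the 15×22 cube at (10.5, 13.5) misses the remaining region (no effect) — 1 connected region. Overall, the cross-section is a single solid region. The nearest boundary edge runs (7.50, 15.00)→(7.50, 0.00); distance from the point to it = 2.50 mm. The point is not inside any of the regions above, so it lies outside the cross-section (2.50 mm from the nearest boundary).

outside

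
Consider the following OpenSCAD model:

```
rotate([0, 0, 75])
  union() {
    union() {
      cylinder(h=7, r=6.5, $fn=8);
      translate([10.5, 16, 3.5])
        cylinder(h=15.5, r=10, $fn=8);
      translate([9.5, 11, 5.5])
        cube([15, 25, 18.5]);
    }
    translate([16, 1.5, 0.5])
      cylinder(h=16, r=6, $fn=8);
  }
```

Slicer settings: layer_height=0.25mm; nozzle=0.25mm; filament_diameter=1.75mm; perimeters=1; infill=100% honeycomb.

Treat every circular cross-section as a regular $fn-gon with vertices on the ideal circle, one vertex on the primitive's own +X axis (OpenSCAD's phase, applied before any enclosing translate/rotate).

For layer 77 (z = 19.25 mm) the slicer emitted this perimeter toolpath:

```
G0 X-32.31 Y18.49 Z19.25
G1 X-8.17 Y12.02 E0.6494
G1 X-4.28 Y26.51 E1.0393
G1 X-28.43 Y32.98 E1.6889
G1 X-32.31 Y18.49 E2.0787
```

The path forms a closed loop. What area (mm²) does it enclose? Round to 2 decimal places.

375.00 mm²

Apply the shoelace formula to the sequence of (X, Y) vertices; enclosed area = 375.00 mm².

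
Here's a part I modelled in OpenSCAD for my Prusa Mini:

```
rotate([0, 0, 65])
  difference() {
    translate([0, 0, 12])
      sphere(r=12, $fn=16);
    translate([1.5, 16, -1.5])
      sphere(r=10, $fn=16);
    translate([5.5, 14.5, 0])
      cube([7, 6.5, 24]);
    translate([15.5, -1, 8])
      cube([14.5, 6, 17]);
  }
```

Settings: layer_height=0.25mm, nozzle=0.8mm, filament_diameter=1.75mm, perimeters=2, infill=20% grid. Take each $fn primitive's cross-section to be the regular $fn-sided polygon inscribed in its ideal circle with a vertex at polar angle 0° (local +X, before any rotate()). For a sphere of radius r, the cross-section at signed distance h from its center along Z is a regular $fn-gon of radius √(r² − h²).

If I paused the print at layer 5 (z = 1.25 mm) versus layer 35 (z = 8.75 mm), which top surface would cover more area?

Layer 5 (z = 1.25): the sphere: section is a regular 16-gon, circumradius = √(r²−h²) = √(12²−10.75²) = 5.333 (area = (16/2)·5.333²·sin(360°/16) = 87.06 mm²); the r=10 sphere at (1.5, 16) contributes a regular 16-gon of circumradius √(10²−2.75²) = 9.614 (area = (16/2)·9.614²·sin(360°/16) = 282.99 mm²); the cube at (5.5, 14.5) is present — its section is the full 7×6.5 rectangle (area 45.50 mm²); the cube at (15.5, -1) is not intersected at this z (z outside [8, 25]); After the difference (first − rest): starting from the r=12 sphere (87.06 mm²), the r=10 sphere at (1.5, 16) misses the remaining region (no effect); the 7×6.5 cube at (5.5, 14.5) misses the remaining region (no effect) — area = 87.06 mm²; (whole slice rotated 65° about Z — lengths, areas and connectivity unchanged). So its area = 87.06 mm². Layer 35 (z = 8.75): the r=12 sphere slices to a regular 16-gon of circumradius 11.552 (√(r²−h²) with h=3.25 from center) (area = (16/2)·11.552²·sin(360°/16) = 408.51 mm²); the sphere at (1.5, 16) is not intersected at this z (|z−center|=10.250 > r=10); the 7×6.5 cube at (5.5, 14.5) contributes its full rectangle (area 45.50 mm²); the 14.5×6 cube at (15.5, -1) contributes its full rectangle (area 87.00 mm²); Subtracting the remaining from the first: starting from the r=12 sphere (408.51 mm²), the 7×6.5 cube at (5.5, 14.5) misses the remaining region (no effect); the 14.5×6 cube at (15.5, -1) misses the remaining region (no effect) — area = 408.51 mm²; (rotated 65° about Z; rotation is an isometry so areas/perimeters/island counts are preserved). So its area = 408.51 mm². Layer 35 is larger (408.51 vs 87.06 mm²).

layer 35 (z = 8.75 mm)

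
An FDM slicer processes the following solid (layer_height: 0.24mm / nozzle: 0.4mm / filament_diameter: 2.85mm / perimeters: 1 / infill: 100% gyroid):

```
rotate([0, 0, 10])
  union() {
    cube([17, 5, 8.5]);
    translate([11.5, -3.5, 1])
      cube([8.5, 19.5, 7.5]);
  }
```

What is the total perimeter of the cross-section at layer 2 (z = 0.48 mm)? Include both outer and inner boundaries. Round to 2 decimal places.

At z = 0.48 mm: the cube is present — its section is the full 17×5 rectangle (perimeter 44.00 mm); the cube at (11.5, -3.5) is not intersected at this z (z outside [1, 8.5]); Taking the union: only the 17×5 cube is present, so the union is just that shape — boundary = 44.00 mm; (rotated 10° about Z; rotation is an isometry so areas/perimeters/island counts are preserved). Overall, the cross-section is a single solid region. Total boundary length (outer) = 44.00 mm.

44.00 mm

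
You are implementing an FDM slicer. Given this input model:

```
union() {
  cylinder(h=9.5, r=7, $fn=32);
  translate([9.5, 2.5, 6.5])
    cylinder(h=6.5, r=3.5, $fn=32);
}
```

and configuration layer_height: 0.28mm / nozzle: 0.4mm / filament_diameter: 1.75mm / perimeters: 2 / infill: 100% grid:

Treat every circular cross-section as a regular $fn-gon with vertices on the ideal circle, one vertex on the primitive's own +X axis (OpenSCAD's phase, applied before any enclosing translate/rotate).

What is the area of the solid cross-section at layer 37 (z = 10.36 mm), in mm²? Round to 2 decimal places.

At z = 10.36 mm: the cylinder is not intersected at this z (z outside [0, 9.5]); the r=3.5 cylinder at (9.5, 2.5) gives a regular 32-gon of circumradius 3.5 (constant along its height) (area = (32/2)·3.500²·sin(360°/32) = 38.24 mm²); Combining (union): only the r=3.5 cylinder at (9.5, 2.5) is present, so the union is just that shape — area = 38.24 mm². Overall, the cross-section is a single solid region. Net area = 38.24 mm².

38.24 mm²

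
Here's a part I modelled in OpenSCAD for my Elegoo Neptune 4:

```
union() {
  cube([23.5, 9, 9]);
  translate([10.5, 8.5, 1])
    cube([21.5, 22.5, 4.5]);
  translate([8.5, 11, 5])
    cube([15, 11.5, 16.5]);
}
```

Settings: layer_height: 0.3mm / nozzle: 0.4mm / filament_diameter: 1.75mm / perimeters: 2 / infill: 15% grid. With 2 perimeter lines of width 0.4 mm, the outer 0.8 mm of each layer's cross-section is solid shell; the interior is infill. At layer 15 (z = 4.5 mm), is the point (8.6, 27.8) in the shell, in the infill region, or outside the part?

At z = 4.5 mm: the cube (footprint 23.5×9) is included at this height; the cube at (10.5, 8.5) (footprint 21.5×22.5) is included at this height; the cube at (8.5, 11) is not intersected at this z (z outside [5, 21.5]); Taking the union: the regions partially overlap (shared area 6.50 mm²), so overlapping operands fuse into one piece — 1 connected region. Overall, the cross-section is a single solid region. The nearest boundary edge runs (10.50, 9.00)→(10.50, 31.00); distance from the point to it = 1.90 mm. The point is not inside any of the regions above, so it lies outside the cross-section (1.90 mm from the nearest boundary).

outside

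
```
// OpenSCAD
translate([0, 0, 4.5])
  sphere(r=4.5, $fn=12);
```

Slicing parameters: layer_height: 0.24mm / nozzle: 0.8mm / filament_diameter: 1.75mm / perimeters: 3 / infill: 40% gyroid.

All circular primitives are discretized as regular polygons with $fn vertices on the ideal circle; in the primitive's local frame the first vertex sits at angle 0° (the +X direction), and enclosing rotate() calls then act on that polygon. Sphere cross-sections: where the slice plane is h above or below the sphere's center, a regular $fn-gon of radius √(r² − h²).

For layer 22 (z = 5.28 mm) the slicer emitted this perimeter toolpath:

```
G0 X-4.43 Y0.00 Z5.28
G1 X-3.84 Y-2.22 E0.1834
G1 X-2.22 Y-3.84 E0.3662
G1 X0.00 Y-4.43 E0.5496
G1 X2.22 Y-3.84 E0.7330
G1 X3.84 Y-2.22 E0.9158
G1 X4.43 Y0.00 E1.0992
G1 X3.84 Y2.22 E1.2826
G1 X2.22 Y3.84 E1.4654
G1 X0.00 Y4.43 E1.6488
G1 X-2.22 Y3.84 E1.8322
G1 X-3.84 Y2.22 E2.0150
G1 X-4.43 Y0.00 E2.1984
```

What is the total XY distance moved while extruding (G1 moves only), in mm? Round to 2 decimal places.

Sum the Euclidean lengths of each G1 segment: total = 27.54 mm.

27.54 mm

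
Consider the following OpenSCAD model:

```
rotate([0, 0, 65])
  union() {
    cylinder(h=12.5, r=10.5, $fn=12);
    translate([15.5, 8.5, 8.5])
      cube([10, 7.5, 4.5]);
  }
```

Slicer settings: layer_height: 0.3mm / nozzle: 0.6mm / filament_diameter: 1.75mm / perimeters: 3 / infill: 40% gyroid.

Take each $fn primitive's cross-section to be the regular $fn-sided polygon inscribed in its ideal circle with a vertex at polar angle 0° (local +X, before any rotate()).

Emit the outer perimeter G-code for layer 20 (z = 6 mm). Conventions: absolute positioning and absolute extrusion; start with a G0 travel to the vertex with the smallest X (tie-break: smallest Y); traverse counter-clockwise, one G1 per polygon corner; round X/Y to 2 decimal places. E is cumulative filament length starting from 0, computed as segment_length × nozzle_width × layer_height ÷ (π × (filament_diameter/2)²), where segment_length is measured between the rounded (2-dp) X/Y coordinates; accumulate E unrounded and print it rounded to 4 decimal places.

G0 X-10.46 Y-0.92 Z6.00
G1 X-8.60 Y-6.02 E0.4063
G1 X-4.44 Y-9.52 E0.8131
G1 X0.92 Y-10.46 E1.2203
G1 X6.02 Y-8.60 E1.6266
G1 X9.52 Y-4.44 E2.0334
G1 X10.46 Y0.92 E2.4407
G1 X8.60 Y6.02 E2.8469
G1 X4.44 Y9.52 E3.2538
G1 X-0.92 Y10.46 E3.6610
G1 X-6.02 Y8.60 E4.0672
G1 X-9.52 Y4.44 E4.4741
G1 X-10.46 Y-0.92 E4.8813

At z = 6 mm: the r=10.5 cylinder contributes a regular 12-gon of circumradius 10.5; the cube at (15.5, 8.5) is absent (z outside [8.5, 13]); Taking the union: only the r=10.5 cylinder is present, so the union is just that shape — 1 connected region; (rotated 65° about Z; rotation is an isometry so areas/perimeters/island counts are preserved). The outline is a single polygon with 12 vertices. Extrusion per mm of travel: 0.6 × 0.3 / (π × 0.875²) = 0.074835. Accumulating E over each segment gives final E = 4.8813.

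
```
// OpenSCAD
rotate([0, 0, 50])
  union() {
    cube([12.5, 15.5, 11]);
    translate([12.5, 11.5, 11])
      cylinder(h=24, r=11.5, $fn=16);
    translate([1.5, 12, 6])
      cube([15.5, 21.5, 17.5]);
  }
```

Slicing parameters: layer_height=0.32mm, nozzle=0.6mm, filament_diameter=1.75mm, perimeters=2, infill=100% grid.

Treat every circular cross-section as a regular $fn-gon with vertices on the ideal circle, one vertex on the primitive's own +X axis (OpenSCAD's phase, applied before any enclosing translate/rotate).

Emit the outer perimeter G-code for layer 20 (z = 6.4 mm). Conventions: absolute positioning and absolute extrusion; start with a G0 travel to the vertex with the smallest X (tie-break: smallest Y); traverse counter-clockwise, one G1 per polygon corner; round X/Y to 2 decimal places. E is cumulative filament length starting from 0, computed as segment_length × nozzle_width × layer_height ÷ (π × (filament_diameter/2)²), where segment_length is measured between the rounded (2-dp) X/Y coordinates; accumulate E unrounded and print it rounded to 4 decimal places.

G0 X-24.70 Y22.68 Z6.40
G1 X-10.91 Y11.11 E1.4369
G1 X-11.87 Y9.96 E1.5565
G1 X0.00 Y0.00 E2.7934
G1 X8.03 Y9.58 E3.7912
G1 X-1.16 Y17.29 E4.7488
G1 X1.73 Y20.74 E5.1080
G1 X-14.74 Y34.56 E6.8242
G1 X-24.70 Y22.68 E8.0617

At z = 6.4 mm: the cube is present — its section is the full 12.5×15.5 rectangle; the cylinder at (12.5, 11.5) is absent (z outside [11, 35]); the cube at (1.5, 12) (footprint 15.5×21.5) is included at this height; Combining (union): the regions partially overlap (shared area 38.50 mm²), so overlapping operands fuse into one piece — 1 connected region; (rotated 50° about Z; rotation is an isometry so areas/perimeters/island counts are preserved). The outline is a single polygon with 8 vertices. Extrusion per mm of travel: 0.6 × 0.32 / (π × 0.875²) = 0.079824. Accumulating E over each segment gives final E = 8.0617.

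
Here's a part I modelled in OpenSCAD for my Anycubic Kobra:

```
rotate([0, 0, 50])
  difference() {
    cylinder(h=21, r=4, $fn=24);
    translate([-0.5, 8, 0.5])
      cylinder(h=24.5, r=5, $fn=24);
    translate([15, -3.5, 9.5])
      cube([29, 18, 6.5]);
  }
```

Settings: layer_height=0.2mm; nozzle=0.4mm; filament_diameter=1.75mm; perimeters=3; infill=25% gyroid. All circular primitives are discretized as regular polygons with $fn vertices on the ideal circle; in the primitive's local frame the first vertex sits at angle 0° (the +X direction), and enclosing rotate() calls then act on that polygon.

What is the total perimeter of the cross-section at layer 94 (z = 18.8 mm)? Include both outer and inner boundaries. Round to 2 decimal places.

At z = 18.8 mm: the r=4 cylinder gives a regular 24-gon of circumradius 4 (constant along its height) (perimeter = 2·24·4.000·sin(180°/24) = 25.06 mm); the cylinder at (-0.5, 8): section is a regular 24-gon, circumradius r=5 (perimeter = 2·24·5.000·sin(180°/24) = 31.33 mm); the cube at (15, -3.5) is absent (z outside [9.5, 16]); Taking the first minus the rest: starting from the r=4 cylinder, the r=5 cylinder at (-0.5, 8) partially overlaps it — only the 2.48 mm² overlap (of its 77.65 mm²) is removed, clipping the outline — boundary = 24.99 mm; (rotated 50° about Z; rotation is an isometry so areas/perimeters/island counts are preserved). Overall, the cross-section is a single solid region. Total boundary length (outer) = 24.99 mm.

24.99 mm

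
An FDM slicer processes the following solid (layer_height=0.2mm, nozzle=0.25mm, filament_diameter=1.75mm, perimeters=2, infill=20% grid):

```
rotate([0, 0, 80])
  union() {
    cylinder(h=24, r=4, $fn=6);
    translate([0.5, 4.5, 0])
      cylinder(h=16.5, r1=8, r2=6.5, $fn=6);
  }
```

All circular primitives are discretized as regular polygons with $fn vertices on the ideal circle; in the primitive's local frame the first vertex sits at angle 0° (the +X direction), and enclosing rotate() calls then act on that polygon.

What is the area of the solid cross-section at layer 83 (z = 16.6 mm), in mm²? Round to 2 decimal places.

At z = 16.6 mm: the cylinder: section is a regular 6-gon, circumradius r=4 (area = (6/2)·4.000²·sin(360°/6) = 41.57 mm²); the cone at (0.5, 4.5) is absent (z outside [0, 16.5]); Merging all regions: only the r=4 cylinder is present, so the union is just that shape — area = 41.57 mm²; (rotated 80° about Z; rotation is an isometry so areas/perimeters/island counts are preserved). Overall, the cross-section is a single solid region. Net area = 41.57 mm².

41.57 mm²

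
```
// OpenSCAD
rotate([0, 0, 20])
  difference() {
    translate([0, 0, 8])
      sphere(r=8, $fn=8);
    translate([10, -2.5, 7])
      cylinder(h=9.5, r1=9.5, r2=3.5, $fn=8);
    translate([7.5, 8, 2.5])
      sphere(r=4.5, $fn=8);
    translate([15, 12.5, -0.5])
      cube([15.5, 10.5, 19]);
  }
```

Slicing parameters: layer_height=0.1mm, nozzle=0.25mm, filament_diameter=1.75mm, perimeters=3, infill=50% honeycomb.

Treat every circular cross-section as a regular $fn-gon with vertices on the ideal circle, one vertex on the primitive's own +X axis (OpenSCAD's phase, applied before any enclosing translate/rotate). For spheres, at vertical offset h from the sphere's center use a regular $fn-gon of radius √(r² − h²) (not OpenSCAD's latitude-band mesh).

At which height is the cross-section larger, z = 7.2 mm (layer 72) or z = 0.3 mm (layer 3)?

layer 72 (z = 7.2 mm)

Layer 72 (z = 7.2): the r=8 sphere contributes a regular 8-gon of circumradius √(8²−0.8²) = 7.960 (area = (8/2)·7.960²·sin(360°/8) = 179.21 mm²); the cone at (10, -2.5) (r1=9.5→r2=3.5) has section circumradius 9.374 here — a regular 8-gon (area = (8/2)·9.374²·sin(360°/8) = 248.52 mm²); the sphere at (7.5, 8) does not reach this height (|z−center|=4.700 > r=4.5); the cube at (15, 12.5) (footprint 15.5×10.5) is included at this height (area 162.75 mm²); Subtracting the remaining from the first: starting from the r=8 sphere (179.21 mm²), the cone at (10, -2.5) partially overlaps it — only the 54.23 mm² overlap (of its 248.52 mm²) is removed, clipping the outline; the 15.5×10.5 cube at (15, 12.5) misses the remaining region (no effect) — area = 124.98 mm²; (rotated 20° about Z; rotation is an isometry so areas/perimeters/island counts are preserved). So its area = 124.98 mm². Layer 3 (z = 0.3): the r=8 sphere contributes a regular 8-gon of circumradius √(8²−7.7²) = 2.170 (area = (8/2)·2.170²·sin(360°/8) = 13.32 mm²); the cone at (10, -2.5) is not intersected at this z (z outside [7, 16.5]); the sphere at (7.5, 8): section is a regular 8-gon, circumradius = √(r²−h²) = √(4.5²−2.2²) = 3.926 (area = (8/2)·3.926²·sin(360°/8) = 43.59 mm²); the cube at (15, 12.5) is present — its section is the full 15.5×10.5 rectangle (area 162.75 mm²); After the difference (first − rest): starting from the r=8 sphere (13.32 mm²), the r=4.5 sphere at (7.5, 8) misses the remaining region (no effect); the 15.5×10.5 cube at (15, 12.5) misses the remaining region (no effect) — area = 13.32 mm²; (whole slice rotated 20° about Z — lengths, areas and connectivity unchanged). So its area = 13.32 mm². Layer 72 is larger (124.98 vs 13.32 mm²).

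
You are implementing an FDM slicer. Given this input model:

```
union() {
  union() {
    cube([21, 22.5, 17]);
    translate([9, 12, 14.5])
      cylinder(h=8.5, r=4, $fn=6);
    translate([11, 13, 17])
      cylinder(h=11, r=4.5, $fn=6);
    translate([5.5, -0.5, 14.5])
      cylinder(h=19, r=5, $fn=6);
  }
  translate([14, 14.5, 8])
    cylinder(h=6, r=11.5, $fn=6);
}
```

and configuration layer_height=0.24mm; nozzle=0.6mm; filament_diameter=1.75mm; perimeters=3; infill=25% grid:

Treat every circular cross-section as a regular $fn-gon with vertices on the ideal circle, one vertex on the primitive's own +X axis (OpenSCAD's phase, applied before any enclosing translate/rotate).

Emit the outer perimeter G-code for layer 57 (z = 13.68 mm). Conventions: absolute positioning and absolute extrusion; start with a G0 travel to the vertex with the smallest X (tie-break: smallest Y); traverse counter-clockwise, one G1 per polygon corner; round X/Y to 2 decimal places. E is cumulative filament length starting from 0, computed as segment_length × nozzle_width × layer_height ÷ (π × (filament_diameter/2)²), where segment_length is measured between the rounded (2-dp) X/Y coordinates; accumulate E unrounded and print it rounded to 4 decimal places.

At z = 13.68 mm: the cube is present — its section is the full 21×22.5 rectangle; the cylinder at (9, 12) is absent (z outside [14.5, 23]); the cylinder at (11, 13) is absent (z outside [17, 28]); the cylinder at (5.5, -0.5) is absent (z outside [14.5, 33.5]); Taking the union: only the 21×22.5 cube is present, so the union is just that shape — 1 connected region; the cylinder at (14, 14.5): section is a regular 6-gon, circumradius r=11.5; Taking the union: the regions partially overlap (shared area 283.77 mm²), so overlapping operands fuse into one piece — 1 connected region. The outline is a single polygon with 11 vertices. Extrusion per mm of travel: 0.6 × 0.24 / (π × 0.875²) = 0.059868. Accumulating E over each segment gives final E = 5.4886.

G0 X0.00 Y0.00 Z13.68
G1 X21.00 Y0.00 E1.2572
G1 X21.00 Y6.71 E1.6589
G1 X25.50 Y14.50 E2.1975
G1 X21.00 Y22.29 E2.7361
G1 X21.00 Y22.50 E2.7487
G1 X20.88 Y22.50 E2.7559
G1 X19.75 Y24.46 E2.8913
G1 X8.25 Y24.46 E3.5798
G1 X7.12 Y22.50 E3.7153
G1 X0.00 Y22.50 E4.1415
G1 X0.00 Y0.00 E5.4886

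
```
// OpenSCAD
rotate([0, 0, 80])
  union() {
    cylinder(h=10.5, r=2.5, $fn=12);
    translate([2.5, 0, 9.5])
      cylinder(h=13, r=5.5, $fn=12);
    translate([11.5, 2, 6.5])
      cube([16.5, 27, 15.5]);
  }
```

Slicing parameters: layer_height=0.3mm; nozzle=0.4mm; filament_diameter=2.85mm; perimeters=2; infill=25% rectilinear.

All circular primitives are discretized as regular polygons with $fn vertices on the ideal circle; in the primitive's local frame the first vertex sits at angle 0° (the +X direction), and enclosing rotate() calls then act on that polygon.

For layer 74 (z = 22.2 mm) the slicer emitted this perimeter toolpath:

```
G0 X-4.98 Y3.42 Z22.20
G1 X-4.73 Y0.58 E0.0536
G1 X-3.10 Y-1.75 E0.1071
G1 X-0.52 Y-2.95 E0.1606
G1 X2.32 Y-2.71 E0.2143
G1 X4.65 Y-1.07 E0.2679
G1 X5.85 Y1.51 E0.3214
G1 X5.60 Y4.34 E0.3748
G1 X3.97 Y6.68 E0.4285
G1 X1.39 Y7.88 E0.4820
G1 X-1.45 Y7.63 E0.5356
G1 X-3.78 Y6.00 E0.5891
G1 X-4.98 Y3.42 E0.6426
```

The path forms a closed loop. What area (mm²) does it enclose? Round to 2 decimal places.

90.74 mm²

Apply the shoelace formula to the sequence of (X, Y) vertices; enclosed area = 90.74 mm².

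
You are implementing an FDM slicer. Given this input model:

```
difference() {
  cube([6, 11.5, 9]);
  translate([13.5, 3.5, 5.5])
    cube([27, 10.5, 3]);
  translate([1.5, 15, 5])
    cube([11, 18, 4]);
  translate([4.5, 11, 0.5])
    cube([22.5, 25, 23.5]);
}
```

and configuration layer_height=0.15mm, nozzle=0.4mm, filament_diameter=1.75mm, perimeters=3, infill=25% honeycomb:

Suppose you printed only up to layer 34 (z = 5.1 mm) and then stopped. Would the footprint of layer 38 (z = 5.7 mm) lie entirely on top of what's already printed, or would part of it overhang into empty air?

Compare the two slices. At z = 5.1: the cube (footprint 6×11.5) is included at this height (area 69.00 mm²); the cube at (13.5, 3.5) is not intersected at this z (z outside [5.5, 8.5]); the cube at (1.5, 15) is present — its section is the full 11×18 rectangle (area 198.00 mm²); the 22.5×25 cube at (4.5, 11) contributes its full rectangle (area 562.50 mm²); After the difference (first − rest): starting from the 6×11.5 cube (69.00 mm²), the 11×18 cube at (1.5, 15) misses the remaining region (no effect); the 22.5×25 cube at (4.5, 11) partially overlaps it — only the 0.75 mm² overlap (of its 562.50 mm²) is removed, clipping the outline — area = 68.25 mm². At z = 5.7: the cube is present — its section is the full 6×11.5 rectangle (area 69.00 mm²); the 27×10.5 cube at (13.5, 3.5) contributes its full rectangle (area 283.50 mm²); the cube at (1.5, 15) is present — its section is the full 11×18 rectangle (area 198.00 mm²); the cube at (4.5, 11) is present — its section is the full 22.5×25 rectangle (area 562.50 mm²); Subtracting the remaining from the first: starting from the 6×11.5 cube (69.00 mm²), the 27×10.5 cube at (13.5, 3.5) misses the remaining region (no effect); the 11×18 cube at (1.5, 15) misses the remaining region (no effect); the 22.5×25 cube at (4.5, 11) partially overlaps it — only the 0.75 mm² overlap (of its 562.50 mm²) is removed, clipping the outline — area = 68.25 mm². Checking containment: the cross-section at z = 5.7 is a subset of the cross-section at z = 5.1.

entirely on top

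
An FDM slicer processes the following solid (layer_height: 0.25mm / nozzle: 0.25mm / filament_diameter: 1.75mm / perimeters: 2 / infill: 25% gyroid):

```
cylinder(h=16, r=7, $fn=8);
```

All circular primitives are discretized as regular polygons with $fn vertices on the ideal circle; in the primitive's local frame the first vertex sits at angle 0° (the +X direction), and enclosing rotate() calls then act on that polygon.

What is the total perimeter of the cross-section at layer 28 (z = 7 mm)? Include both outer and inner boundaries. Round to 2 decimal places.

42.86 mm

At z = 7 mm: the r=7 cylinder contributes a regular 8-gon of circumradius 7 (perimeter = 2·8·7.000·sin(180°/8) = 42.86 mm). Overall, the cross-section is a single solid region. Total boundary length (outer) = 42.86 mm.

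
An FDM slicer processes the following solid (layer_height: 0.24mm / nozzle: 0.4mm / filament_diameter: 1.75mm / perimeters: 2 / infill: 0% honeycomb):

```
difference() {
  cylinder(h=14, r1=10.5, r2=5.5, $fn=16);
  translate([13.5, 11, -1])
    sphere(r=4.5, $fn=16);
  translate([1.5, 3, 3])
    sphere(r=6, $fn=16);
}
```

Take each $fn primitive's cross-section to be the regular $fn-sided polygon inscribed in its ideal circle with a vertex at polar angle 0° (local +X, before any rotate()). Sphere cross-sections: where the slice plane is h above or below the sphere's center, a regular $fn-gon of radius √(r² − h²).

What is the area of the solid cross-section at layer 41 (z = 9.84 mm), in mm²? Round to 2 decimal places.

At z = 9.84 mm: the cone (r1=10.5→r2=5.5) has section circumradius 6.986 here — a regular 16-gon (area = (16/2)·6.986²·sin(360°/16) = 149.40 mm²); the sphere at (13.5, 11) is not intersected at this z (|z−center|=10.840 > r=4.5); the sphere at (1.5, 3) is absent (|z−center|=6.840 > r=6); After the difference (first − rest): none of the subtracted shapes is present at this height, so the cone is unchanged — area = 149.40 mm². Overall, the cross-section is a single solid region. Net area = 149.40 mm².

149.40 mm²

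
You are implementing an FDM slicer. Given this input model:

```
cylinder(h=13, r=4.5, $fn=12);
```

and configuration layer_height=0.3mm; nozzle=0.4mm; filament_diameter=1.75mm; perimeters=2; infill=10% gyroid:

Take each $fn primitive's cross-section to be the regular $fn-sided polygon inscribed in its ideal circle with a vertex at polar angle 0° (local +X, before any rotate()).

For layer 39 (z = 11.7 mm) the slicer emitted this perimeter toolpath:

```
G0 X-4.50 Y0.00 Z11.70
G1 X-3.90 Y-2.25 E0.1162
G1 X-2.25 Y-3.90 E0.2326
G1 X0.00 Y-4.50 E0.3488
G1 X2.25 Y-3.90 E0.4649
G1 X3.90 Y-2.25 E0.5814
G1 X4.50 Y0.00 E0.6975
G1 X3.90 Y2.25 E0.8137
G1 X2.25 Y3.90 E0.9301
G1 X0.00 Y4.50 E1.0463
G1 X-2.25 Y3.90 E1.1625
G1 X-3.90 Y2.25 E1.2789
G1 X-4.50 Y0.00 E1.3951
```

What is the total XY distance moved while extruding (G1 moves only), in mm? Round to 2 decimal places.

Sum the Euclidean lengths of each G1 segment: total = 27.96 mm.

27.96 mm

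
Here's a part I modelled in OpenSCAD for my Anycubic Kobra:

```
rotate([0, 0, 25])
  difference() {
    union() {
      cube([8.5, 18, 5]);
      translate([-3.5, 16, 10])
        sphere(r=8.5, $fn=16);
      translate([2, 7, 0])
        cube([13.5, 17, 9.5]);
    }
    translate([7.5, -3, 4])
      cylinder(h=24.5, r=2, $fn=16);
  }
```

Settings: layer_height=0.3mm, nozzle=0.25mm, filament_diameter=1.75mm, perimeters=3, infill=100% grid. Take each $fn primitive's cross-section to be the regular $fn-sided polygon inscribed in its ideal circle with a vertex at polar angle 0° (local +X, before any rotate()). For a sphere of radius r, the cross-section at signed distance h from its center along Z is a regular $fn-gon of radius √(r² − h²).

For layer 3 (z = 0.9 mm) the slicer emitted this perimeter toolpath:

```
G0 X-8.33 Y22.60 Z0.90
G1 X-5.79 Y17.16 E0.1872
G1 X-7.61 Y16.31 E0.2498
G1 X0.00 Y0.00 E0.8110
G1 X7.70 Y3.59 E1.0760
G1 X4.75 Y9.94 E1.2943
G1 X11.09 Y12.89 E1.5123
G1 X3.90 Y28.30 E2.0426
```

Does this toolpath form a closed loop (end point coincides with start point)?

no

Start point (G0): (-8.33, 22.60). End point (last G1): the path does not return to the start — open.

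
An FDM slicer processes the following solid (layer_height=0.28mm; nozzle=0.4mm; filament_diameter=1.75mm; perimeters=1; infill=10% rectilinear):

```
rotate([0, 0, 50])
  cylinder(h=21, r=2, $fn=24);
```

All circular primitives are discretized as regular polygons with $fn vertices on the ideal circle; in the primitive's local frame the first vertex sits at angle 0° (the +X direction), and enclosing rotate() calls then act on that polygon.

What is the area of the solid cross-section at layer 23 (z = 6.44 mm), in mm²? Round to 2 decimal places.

At z = 6.44 mm: the r=2 cylinder contributes a regular 24-gon of circumradius 2 (area = (24/2)·2.000²·sin(360°/24) = 12.42 mm²); (rotated 50° about Z; rotation is an isometry so areas/perimeters/island counts are preserved). Overall, the cross-section is a single solid region. Net area = 12.42 mm².

12.42 mm²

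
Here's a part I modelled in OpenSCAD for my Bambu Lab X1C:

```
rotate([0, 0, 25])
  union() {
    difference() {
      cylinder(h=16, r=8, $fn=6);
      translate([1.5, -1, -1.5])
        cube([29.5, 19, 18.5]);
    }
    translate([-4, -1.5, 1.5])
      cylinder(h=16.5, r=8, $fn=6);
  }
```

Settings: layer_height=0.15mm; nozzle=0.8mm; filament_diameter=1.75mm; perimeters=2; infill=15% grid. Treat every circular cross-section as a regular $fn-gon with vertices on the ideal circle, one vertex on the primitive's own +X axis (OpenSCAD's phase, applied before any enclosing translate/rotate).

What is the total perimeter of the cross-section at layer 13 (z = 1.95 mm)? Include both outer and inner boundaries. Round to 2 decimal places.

58.31 mm

At z = 1.95 mm: the cylinder: section is a regular 6-gon, circumradius r=8 (perimeter = 2·6·8.000·sin(180°/6) = 48.00 mm); the 29.5×19 cube at (1.5, -1) contributes its full rectangle (perimeter 97.00 mm); Subtracting the remaining from the first: starting from the r=8 cylinder, the 29.5×19 cube at (1.5, -1) partially overlaps it — only the 37.39 mm² overlap (of its 560.50 mm²) is removed, clipping the outline — boundary = 50.20 mm; the r=8 cylinder at (-4, -1.5) gives a regular 6-gon of circumradius 8 (constant along its height) (perimeter = 2·6·8.000·sin(180°/6) = 48.00 mm); Taking the union: the regions partially overlap (shared area 99.32 mm²), so the edge portions inside another operand are dropped and the merged outline is re-measured after clipping — boundary = 58.31 mm; (whole slice rotated 25° about Z — lengths, areas and connectivity unchanged). Overall, the cross-section is a single solid region. Total boundary length (outer) = 58.31 mm.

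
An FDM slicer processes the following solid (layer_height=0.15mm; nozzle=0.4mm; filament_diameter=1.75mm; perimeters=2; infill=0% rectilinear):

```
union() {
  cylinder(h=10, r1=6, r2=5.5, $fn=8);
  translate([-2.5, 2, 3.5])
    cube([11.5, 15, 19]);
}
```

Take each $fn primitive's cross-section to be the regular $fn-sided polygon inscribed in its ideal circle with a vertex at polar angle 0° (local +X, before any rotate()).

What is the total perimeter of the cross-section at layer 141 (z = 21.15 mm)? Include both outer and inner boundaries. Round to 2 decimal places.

At z = 21.15 mm: the cone is absent (z outside [0, 10]); the cube at (-2.5, 2) (footprint 11.5×15) is included at this height (perimeter 53.00 mm); Taking the union: only the 11.5×15 cube at (-2.5, 2) is present, so the union is just that shape — boundary = 53.00 mm. Overall, the cross-section is a single solid region. Total boundary length (outer) = 53.00 mm.

53.00 mm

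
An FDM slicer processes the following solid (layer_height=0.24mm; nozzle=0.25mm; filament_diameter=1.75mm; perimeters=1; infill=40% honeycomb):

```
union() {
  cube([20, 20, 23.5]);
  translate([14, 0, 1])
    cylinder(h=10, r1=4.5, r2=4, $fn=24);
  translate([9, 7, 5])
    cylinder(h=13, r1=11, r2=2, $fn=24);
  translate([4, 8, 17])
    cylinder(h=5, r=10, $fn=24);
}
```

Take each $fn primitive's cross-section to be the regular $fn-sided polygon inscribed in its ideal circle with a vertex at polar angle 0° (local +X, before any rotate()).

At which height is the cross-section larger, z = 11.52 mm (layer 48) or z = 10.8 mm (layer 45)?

Layer 48 (z = 11.52): the 20×20 cube contributes its full rectangle (area 400.00 mm²); the cone at (14, 0) is not intersected at this z (z outside [1, 11]); the cone at (9, 7) contributes a regular 24-gon of circumradius 6.486 (interpolated between r1=11 and r2=2 at t=0.502) (area = (24/2)·6.486²·sin(360°/24) = 130.66 mm²); the cylinder at (4, 8) does not reach this height (z outside [17, 22]); Combining (union): the cone at (9, 7) lies entirely inside the 20×20 cube, so the union is just the 20×20 cube — area = 400.00 mm². So its area = 400.00 mm². Layer 45 (z = 10.8): the cube is present — its section is the full 20×20 rectangle (area 400.00 mm²); the cone at (14, 0) contributes a regular 24-gon of circumradius 4.010 (interpolated between r1=4.5 and r2=4 at t=0.980) (area = (24/2)·4.010²·sin(360°/24) = 49.94 mm²); the cone at (9, 7) (r1=11→r2=2) has section circumradius 6.985 here — a regular 24-gon (area = (24/2)·6.985²·sin(360°/24) = 151.52 mm²); the cylinder at (4, 8) is not intersected at this z (z outside [17, 22]); Combining (union): the regions partially overlap — summed areas 601.46 mm² minus the doubly-counted overlap 176.49 mm² gives 424.97 mm² — area = 424.97 mm². So its area = 424.97 mm². Layer 45 is larger (424.97 vs 400.00 mm²).

layer 45 (z = 10.8 mm)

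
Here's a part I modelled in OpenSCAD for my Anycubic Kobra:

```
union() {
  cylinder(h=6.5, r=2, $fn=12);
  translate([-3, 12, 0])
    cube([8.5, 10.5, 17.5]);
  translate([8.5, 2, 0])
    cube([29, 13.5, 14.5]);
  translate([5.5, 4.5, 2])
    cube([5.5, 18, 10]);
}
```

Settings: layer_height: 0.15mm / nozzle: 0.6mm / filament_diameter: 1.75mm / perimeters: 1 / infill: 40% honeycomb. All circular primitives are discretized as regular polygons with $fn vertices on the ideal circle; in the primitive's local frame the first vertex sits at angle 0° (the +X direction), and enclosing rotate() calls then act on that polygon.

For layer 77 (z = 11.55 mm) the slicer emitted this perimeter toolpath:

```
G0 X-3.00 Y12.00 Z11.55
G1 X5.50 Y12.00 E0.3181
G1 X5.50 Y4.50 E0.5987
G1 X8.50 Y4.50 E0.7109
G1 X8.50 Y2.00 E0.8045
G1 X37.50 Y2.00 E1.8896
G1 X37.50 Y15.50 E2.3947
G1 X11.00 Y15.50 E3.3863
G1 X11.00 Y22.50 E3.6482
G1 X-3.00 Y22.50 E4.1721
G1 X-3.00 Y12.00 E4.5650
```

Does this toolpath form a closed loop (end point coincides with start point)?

Start point (G0): (-3.00, 12.00). End point (last G1): the path returns to the start — closed.

yes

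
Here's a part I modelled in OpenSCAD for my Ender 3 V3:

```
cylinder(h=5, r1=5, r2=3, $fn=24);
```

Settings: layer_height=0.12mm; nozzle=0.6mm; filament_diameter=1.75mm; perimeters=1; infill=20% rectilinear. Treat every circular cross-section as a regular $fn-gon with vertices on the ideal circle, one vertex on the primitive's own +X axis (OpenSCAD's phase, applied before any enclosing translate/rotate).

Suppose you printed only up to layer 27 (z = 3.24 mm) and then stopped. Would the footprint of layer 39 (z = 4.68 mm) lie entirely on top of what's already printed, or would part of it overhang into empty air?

entirely on top

Compare the two slices. At z = 3.24: the cone (r1=5→r2=3) has section circumradius 3.704 here — a regular 24-gon (area = (24/2)·3.704²·sin(360°/24) = 42.61 mm²). At z = 4.68: the cone contributes a regular 24-gon of circumradius 3.128 (interpolated between r1=5 and r2=3 at t=0.936) (area = (24/2)·3.128²·sin(360°/24) = 30.39 mm²). Checking containment: the cross-section at z = 4.68 is a subset of the cross-section at z = 3.24.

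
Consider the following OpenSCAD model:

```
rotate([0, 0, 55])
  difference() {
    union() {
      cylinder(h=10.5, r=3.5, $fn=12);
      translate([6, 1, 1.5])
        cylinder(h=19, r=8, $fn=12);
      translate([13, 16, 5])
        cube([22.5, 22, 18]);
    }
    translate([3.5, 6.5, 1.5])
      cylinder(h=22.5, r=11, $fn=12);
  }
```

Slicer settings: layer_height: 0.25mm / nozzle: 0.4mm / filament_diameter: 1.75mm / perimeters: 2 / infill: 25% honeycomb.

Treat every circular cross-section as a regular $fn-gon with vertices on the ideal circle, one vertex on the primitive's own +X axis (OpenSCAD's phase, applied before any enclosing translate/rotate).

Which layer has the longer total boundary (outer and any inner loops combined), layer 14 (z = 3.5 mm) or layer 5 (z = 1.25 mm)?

layer 14 (z = 3.5 mm)

Layer 14 (z = 3.5): the cylinder: section is a regular 12-gon, circumradius r=3.5 (perimeter = 2·12·3.500·sin(180°/12) = 21.74 mm); the r=8 cylinder at (6, 1) gives a regular 12-gon of circumradius 8 (constant along its height) (perimeter = 2·12·8.000·sin(180°/12) = 49.69 mm); the cube at (13, 16) is absent (z outside [5, 23]); Merging all regions: the regions partially overlap (shared area 28.44 mm²), so the edge portions inside another operand are dropped and the merged outline is re-measured after clipping — boundary = 51.66 mm; the cylinder at (3.5, 6.5): section is a regular 12-gon, circumradius r=11 (perimeter = 2·12·11.000·sin(180°/12) = 68.33 mm); Taking the first minus the rest: starting from that combined region, the r=11 cylinder at (3.5, 6.5) partially overlaps it — only the 161.53 mm² overlap (of its 363.00 mm²) is removed, clipping the outline — boundary = 39.39 mm; (rotated 55° about Z; rotation is an isometry so areas/perimeters/island counts are preserved). So its perimeter = 39.39 mm. Layer 5 (z = 1.25): the r=3.5 cylinder contributes a regular 12-gon of circumradius 3.5 (perimeter = 2·12·3.500·sin(180°/12) = 21.74 mm); the cylinder at (6, 1) does not reach this height (z outside [1.5, 20.5]); the cube at (13, 16) is absent (z outside [5, 23]); Merging all regions: only the r=3.5 cylinder is present, so the union is just that shape — boundary = 21.74 mm; the cylinder at (3.5, 6.5) is absent (z outside [1.5, 24]); Taking the first minus the rest: none of the subtracted shapes is present at this height, so the result so far is unchanged — boundary = 21.74 mm; (rotated 55° about Z; rotation is an isometry so areas/perimeters/island counts are preserved). So its perimeter = 21.74 mm. Layer 14 is larger (39.39 vs 21.74 mm).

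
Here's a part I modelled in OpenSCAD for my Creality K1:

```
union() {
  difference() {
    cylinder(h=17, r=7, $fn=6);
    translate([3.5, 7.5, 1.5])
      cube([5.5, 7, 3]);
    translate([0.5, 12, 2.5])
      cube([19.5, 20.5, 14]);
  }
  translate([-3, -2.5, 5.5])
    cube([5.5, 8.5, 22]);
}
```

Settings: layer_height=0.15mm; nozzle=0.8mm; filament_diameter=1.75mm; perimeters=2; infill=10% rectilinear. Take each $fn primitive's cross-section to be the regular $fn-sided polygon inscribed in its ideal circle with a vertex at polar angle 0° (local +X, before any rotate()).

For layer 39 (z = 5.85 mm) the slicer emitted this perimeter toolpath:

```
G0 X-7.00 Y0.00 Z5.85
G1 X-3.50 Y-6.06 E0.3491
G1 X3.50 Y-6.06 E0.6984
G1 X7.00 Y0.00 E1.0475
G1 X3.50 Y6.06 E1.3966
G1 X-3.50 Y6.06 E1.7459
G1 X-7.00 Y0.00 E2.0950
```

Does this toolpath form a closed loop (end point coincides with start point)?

Start point (G0): (-7.00, 0.00). End point (last G1): the path returns to the start — closed.

yes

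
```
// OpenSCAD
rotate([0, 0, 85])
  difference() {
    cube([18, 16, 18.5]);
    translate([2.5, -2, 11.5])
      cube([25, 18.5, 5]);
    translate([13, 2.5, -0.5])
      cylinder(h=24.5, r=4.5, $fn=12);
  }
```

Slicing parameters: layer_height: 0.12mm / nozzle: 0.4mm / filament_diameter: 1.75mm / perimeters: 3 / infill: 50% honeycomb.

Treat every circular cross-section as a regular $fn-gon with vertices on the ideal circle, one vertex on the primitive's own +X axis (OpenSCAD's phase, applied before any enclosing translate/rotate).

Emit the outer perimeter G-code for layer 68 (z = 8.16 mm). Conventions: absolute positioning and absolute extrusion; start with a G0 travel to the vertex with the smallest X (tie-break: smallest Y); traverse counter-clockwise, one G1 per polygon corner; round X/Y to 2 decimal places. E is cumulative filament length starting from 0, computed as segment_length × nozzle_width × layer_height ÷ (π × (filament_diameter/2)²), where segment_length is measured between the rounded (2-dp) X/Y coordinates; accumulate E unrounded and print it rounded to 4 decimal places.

At z = 8.16 mm: the 18×16 cube contributes its full rectangle; the cube at (2.5, -2) is absent (z outside [11.5, 16.5]); the r=4.5 cylinder at (13, 2.5) gives a regular 12-gon of circumradius 4.5 (constant along its height); Taking the first minus the rest: starting from the 18×16 cube, the r=4.5 cylinder at (13, 2.5) partially overlaps it — only the 51.15 mm² overlap (of its 60.75 mm²) is removed, clipping the outline — 1 connected region; (rotated 85° about Z; rotation is an isometry so areas/perimeters/island counts are preserved). The outline is a single polygon with 15 vertices. Extrusion per mm of travel: 0.4 × 0.12 / (π × 0.875²) = 0.019956. Accumulating E over each segment gives final E = 1.5978.

G0 X-15.94 Y1.39 Z8.16
G1 X0.00 Y0.00 E0.3193
G1 X0.82 Y9.32 E0.5060
G1 X0.54 Y9.09 E0.5132
G1 X-1.75 Y8.69 E0.5596
G1 X-3.94 Y9.48 E0.6061
G1 X-5.44 Y11.27 E0.6527
G1 X-5.84 Y13.56 E0.6991
G1 X-5.04 Y15.75 E0.7456
G1 X-3.26 Y17.25 E0.7921
G1 X-0.97 Y17.65 E0.8385
G1 X1.22 Y16.85 E0.8850
G1 X1.45 Y16.58 E0.8921
G1 X1.57 Y17.93 E0.9191
G1 X-14.37 Y19.33 E1.2384
G1 X-15.94 Y1.39 E1.5978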